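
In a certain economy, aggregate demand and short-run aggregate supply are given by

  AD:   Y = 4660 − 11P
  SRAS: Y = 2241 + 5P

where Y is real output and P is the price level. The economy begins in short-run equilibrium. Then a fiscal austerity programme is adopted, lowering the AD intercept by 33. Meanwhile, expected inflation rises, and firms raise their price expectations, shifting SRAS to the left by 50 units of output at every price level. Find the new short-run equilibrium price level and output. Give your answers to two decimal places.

P = 152.25, Y = 2952.25

After both shocks: AD is Y = 4627 − 11P and SRAS is Y = 2191 + 5P.
Setting them equal: 2436 = 16P, so P = 152.25.
Substituting into AD, Y = 2952.25.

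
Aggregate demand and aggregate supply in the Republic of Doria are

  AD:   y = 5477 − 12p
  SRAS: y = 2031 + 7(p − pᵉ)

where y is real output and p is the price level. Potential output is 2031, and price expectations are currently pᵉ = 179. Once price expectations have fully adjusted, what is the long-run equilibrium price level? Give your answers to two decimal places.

Long-run p = 287.17

Short run: with pᵉ = 179, SRAS is y = 778 + 7p. Setting AD = SRAS gives 4699 = 19p, so p = 247.32 and y = 5477 − 12p = 2509.21.
Output 2509.21 is above potential 2031, so over time expected prices rise and SRAS shifts left until y returns to 2031.
Long run: y = 2031 on the AD curve gives 2031 = 5477 − 12p, so p = 287.17.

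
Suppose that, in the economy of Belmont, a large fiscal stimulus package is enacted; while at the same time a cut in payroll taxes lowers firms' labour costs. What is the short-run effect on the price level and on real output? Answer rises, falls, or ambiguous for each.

The first event is a positive demand shock: AD shifts right, which by itself pushes P up and Y up.
The second is a favourable supply shock: SRAS shifts right, which by itself pushes P down and Y up.
The two shocks push P in opposite directions, so the effect on P is ambiguous. Both shocks push Y up, so Y rises.

Price level: ambiguous; output: rises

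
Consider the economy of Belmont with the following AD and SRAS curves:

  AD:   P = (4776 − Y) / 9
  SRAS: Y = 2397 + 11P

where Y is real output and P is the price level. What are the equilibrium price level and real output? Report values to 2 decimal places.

Rearrange AD to Y = 4776 − 9P.
Set AD = SRAS: 4776 − 9P = 2397 + 11P, so 2379 = 20P and P = 118.95.
Substituting into AD, Y = 4776 − 9P = 3705.45.

P = 118.95, Y = 3705.45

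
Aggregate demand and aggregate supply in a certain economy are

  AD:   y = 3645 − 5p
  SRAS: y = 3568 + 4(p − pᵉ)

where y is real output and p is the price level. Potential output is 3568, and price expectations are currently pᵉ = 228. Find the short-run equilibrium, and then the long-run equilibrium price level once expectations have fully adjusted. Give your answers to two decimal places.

Short run: with pᵉ = 228, SRAS is y = 2656 + 4p. Setting AD = SRAS gives 989 = 9p, so p = 109.89 and y = 3645 − 5p = 3095.56.
Output 3095.56 is below potential 3568, so over time expected prices fall and SRAS shifts right until y returns to 3568.
Long run: y = 3568 on the AD curve gives 3568 = 3645 − 5p, so p = 15.40.

Short run: p = 109.89, y = 3095.56. Long run: p = 15.40.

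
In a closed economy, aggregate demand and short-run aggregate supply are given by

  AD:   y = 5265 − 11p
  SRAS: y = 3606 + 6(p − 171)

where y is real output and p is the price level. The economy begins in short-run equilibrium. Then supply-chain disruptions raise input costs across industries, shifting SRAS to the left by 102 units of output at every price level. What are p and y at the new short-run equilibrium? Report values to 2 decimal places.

p = 163.94, y = 3461.65

This is a negative supply shock: SRAS shifts left.
New SRAS: y = 2478 + 6p.
Set AD = SRAS: 5265 − 11p = 2478 + 6p, so 2787 = 17p and p = 163.94.
Substituting into AD, y = 3461.65.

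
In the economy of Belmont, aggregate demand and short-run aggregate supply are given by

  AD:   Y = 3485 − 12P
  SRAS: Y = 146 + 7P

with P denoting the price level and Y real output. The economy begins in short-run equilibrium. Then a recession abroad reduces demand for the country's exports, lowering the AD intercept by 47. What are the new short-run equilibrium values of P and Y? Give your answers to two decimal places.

P = 173.26, Y = 1358.84

This is a negative demand shock: AD shifts left.
New AD: Y = 3438 − 12P.
Set AD = SRAS: 3438 − 12P = 146 + 7P, so 3292 = 19P and P = 173.26.
Substituting into AD, Y = 1358.84.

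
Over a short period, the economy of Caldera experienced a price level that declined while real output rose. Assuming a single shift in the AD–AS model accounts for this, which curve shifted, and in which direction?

SRAS shifted right

P fell and Y rose. An AD shift moves P and Y in the same direction; an SRAS shift moves them in opposite directions.
Here P and Y moved in opposite directions, so the SRAS curve shifted.
Since Y rose, SRAS shifted right.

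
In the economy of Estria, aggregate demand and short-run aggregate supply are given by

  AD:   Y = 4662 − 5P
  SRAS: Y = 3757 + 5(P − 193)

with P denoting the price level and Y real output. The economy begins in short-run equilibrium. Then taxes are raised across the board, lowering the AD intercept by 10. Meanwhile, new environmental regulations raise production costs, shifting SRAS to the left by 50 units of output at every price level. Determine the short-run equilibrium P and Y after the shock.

P = 191, Y = 3697

After both shocks: AD is Y = 4652 − 5P and SRAS is Y = 2742 + 5P.
Setting them equal: 1910 = 10P, so P = 191.
Y = 4652 − 5·191 = 3697.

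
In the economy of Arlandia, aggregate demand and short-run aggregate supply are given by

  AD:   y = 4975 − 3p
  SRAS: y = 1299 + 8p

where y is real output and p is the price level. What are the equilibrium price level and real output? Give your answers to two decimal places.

Set AD = SRAS: 4975 − 3p = 1299 + 8p, so 3676 = 11p and p = 334.18.
Substituting into AD, y = 4975 − 3p = 3972.45.

p = 334.18, y = 3972.45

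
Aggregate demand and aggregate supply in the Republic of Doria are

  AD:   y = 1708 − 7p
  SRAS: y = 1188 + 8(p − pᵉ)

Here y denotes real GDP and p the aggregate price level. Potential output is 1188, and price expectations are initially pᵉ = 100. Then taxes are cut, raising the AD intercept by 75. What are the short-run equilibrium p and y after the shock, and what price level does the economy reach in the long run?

Short run: p = 93, y = 1132. Long run: p = 85.

AD shifts right: new AD is y = 1783 − 7p. With pᵉ = 100, SRAS is y = 388 + 8p.
Short run: 1783 − 7p = 388 + 8p gives 1395 = 15p, so p = 93 and y = 1783 − 7·93 = 1132.
y = 1132 is below potential 1188; expectations adjust and SRAS shifts right until y = 1188.
Long run: on the new AD curve, 1188 = 1783 − 7p gives p = 85.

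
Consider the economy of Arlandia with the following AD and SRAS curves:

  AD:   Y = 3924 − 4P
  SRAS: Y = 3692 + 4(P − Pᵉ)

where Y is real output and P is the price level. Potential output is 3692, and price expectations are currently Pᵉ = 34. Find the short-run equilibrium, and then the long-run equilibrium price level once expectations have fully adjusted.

Short run: P = 46, Y = 3740. Long run: P = 58.

Short run: with Pᵉ = 34, SRAS is Y = 3556 + 4P. Setting AD = SRAS gives 368 = 8P, so P = 46 and Y = 3924 − 4·46 = 3740.
Output 3740 is above potential 3692, so over time expected prices rise and SRAS shifts left until Y returns to 3692.
Long run: Y = 3692 on the AD curve gives 3692 = 3924 − 4P, so P = 58.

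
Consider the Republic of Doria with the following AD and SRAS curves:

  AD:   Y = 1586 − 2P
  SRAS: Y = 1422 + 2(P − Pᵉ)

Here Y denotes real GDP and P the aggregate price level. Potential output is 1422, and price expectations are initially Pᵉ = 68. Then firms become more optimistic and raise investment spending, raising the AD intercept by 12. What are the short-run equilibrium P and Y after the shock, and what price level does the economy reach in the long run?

AD shifts right: new AD is Y = 1598 − 2P. With Pᵉ = 68, SRAS is Y = 1286 + 2P.
Short run: 1598 − 2P = 1286 + 2P gives 312 = 4P, so P = 78 and Y = 1598 − 2·78 = 1442.
Y = 1442 is above potential 1422; expectations adjust and SRAS shifts left until Y = 1422.
Long run: on the new AD curve, 1422 = 1598 − 2P gives P = 88.

Short run: P = 78, Y = 1442. Long run: P = 88.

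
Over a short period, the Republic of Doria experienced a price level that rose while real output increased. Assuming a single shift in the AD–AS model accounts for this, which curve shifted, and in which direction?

P rose and Y rose. An AD shift moves P and Y in the same direction; an SRAS shift moves them in opposite directions.
Here P and Y moved in the same direction, so the AD curve shifted.
Since Y rose, AD shifted right.

AD shifted right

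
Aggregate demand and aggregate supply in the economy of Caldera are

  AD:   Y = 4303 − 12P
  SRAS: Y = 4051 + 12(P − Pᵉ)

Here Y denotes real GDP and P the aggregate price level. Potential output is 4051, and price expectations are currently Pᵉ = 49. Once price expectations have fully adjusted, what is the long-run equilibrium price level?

Long-run P = 21

Short run: with Pᵉ = 49, SRAS is Y = 3463 + 12P. Setting AD = SRAS gives 840 = 24P, so P = 35 and Y = 4303 − 12·35 = 3883.
Output 3883 is below potential 4051, so over time expected prices fall and SRAS shifts right until Y returns to 4051.
Long run: Y = 4051 on the AD curve gives 4051 = 4303 − 12P, so P = 21.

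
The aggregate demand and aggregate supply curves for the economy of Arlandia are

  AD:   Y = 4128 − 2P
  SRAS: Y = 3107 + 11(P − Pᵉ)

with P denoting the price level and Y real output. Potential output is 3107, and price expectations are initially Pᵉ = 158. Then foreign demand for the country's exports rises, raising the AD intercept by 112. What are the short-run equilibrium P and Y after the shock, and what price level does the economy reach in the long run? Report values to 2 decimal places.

AD shifts right: new AD is Y = 4240 − 2P. With Pᵉ = 158, SRAS is Y = 1369 + 11P.
Short run: 4240 − 2P = 1369 + 11P gives 2871 = 13P, so P = 220.85 and Y = 4240 − 2P = 3798.31.
Y = 3798.31 is above potential 3107; expectations adjust and SRAS shifts left until Y = 3107.
Long run: on the new AD curve, 3107 = 4240 − 2P gives P = 566.50.

Short run: P = 220.85, Y = 3798.31. Long run: P = 566.50.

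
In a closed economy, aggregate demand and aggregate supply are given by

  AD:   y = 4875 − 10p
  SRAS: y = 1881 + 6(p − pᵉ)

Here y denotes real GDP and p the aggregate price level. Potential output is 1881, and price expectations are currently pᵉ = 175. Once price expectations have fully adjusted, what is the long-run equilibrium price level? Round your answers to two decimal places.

Long-run p = 299.40

Short run: with pᵉ = 175, SRAS is y = 831 + 6p. Setting AD = SRAS gives 4044 = 16p, so p = 252.75 and y = 4875 − 10p = 2347.50.
Output 2347.50 is above potential 1881, so over time expected prices rise and SRAS shifts left until y returns to 1881.
Long run: y = 1881 on the AD curve gives 1881 = 4875 − 10p, so p = 299.40.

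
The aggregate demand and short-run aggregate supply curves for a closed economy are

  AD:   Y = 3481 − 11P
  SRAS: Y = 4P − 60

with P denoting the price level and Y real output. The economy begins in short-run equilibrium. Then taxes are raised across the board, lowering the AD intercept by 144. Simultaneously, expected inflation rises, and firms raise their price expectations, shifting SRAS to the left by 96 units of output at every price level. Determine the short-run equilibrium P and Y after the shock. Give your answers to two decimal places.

After both shocks: AD is Y = 3337 − 11P and SRAS is Y = 4P − 156.
Setting them equal: 3493 = 15P, so P = 232.87.
Substituting into AD, Y = 775.47.

P = 232.87, Y = 775.47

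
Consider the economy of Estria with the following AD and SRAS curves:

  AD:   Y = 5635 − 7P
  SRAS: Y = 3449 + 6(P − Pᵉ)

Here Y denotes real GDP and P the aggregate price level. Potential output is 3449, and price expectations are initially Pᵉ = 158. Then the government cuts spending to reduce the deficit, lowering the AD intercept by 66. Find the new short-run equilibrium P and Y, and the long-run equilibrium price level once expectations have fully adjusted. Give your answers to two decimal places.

Short run: P = 236.00, Y = 3917.00. Long run: P = 302.86.

AD shifts left: new AD is Y = 5569 − 7P. With Pᵉ = 158, SRAS is Y = 2501 + 6P.
Short run: 5569 − 7P = 2501 + 6P gives 3068 = 13P, so P = 236.00 and Y = 5569 − 7P = 3917.00.
Y = 3917.00 is above potential 3449; expectations adjust and SRAS shifts left until Y = 3449.
Long run: on the new AD curve, 3449 = 5569 − 7P gives P = 302.86.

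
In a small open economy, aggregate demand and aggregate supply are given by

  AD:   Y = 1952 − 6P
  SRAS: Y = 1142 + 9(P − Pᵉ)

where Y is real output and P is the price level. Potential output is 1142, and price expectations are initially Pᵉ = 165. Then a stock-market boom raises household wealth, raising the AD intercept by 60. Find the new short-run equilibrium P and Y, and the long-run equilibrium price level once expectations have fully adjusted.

Short run: P = 157, Y = 1070. Long run: P = 145.

AD shifts right: new AD is Y = 2012 − 6P. With Pᵉ = 165, SRAS is Y = 9P − 343.
Short run: 2012 − 6P = 9P − 343 gives 2355 = 15P, so P = 157 and Y = 2012 − 6·157 = 1070.
Y = 1070 is below potential 1142; expectations adjust and SRAS shifts right until Y = 1142.
Long run: on the new AD curve, 1142 = 2012 − 6P gives P = 145.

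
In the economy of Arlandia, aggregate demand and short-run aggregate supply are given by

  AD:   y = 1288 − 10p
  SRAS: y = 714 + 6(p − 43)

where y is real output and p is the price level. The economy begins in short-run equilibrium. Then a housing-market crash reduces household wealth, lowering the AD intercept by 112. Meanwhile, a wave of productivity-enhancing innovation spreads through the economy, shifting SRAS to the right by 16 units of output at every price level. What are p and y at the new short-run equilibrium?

p = 44, y = 736

After both shocks: AD is y = 1176 − 10p and SRAS is y = 472 + 6p.
Setting them equal: 704 = 16p, so p = 44.
y = 1176 − 10·44 = 736.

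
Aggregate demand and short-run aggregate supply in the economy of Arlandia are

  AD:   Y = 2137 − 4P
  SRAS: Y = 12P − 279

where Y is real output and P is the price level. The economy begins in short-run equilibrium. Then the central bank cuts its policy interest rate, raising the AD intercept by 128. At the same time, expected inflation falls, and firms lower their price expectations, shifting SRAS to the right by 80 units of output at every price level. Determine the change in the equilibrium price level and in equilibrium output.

ΔP = +3, ΔY = +116

After both shocks: AD is Y = 2265 − 4P and SRAS is Y = 12P − 199.
Setting them equal: 2464 = 16P, so P = 154.
Y = 2265 − 4·154 = 1649.
Initially P = 151, Y = 1533, so ΔP = +3 and ΔY = +116.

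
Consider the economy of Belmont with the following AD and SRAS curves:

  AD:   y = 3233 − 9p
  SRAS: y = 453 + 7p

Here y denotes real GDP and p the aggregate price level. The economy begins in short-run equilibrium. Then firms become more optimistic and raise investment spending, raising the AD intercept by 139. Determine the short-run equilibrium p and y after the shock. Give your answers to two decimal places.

p = 182.44, y = 1730.06

This is a positive demand shock: AD shifts right.
New AD: y = 3372 − 9p.
Set AD = SRAS: 3372 − 9p = 453 + 7p, so 2919 = 16p and p = 182.44.
Substituting into AD, y = 1730.06.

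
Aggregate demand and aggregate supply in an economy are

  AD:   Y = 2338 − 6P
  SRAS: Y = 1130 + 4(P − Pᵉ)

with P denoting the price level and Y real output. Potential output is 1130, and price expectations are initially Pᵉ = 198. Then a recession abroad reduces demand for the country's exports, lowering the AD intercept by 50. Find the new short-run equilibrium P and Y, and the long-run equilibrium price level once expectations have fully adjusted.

Short run: P = 195, Y = 1118. Long run: P = 193.

AD shifts left: new AD is Y = 2288 − 6P. With Pᵉ = 198, SRAS is Y = 338 + 4P.
Short run: 2288 − 6P = 338 + 4P gives 1950 = 10P, so P = 195 and Y = 2288 − 6·195 = 1118.
Y = 1118 is below potential 1130; expectations adjust and SRAS shifts right until Y = 1130.
Long run: on the new AD curve, 1130 = 2288 − 6P gives P = 193.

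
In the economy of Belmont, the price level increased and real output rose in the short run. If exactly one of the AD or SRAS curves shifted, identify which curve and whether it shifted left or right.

P rose and Y rose. An AD shift moves P and Y in the same direction; an SRAS shift moves them in opposite directions.
Here P and Y moved in the same direction, so the AD curve shifted.
Since Y rose, AD shifted right.

AD shifted right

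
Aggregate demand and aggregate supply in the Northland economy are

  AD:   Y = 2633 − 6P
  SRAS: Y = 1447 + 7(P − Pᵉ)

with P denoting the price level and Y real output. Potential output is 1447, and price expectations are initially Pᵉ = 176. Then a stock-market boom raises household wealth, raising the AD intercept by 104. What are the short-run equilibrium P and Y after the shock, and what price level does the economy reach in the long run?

Short run: P = 194, Y = 1573. Long run: P = 215.

AD shifts right: new AD is Y = 2737 − 6P. With Pᵉ = 176, SRAS is Y = 215 + 7P.
Short run: 2737 − 6P = 215 + 7P gives 2522 = 13P, so P = 194 and Y = 2737 − 6·194 = 1573.
Y = 1573 is above potential 1447; expectations adjust and SRAS shifts left until Y = 1447.
Long run: on the new AD curve, 1447 = 2737 − 6P gives P = 215.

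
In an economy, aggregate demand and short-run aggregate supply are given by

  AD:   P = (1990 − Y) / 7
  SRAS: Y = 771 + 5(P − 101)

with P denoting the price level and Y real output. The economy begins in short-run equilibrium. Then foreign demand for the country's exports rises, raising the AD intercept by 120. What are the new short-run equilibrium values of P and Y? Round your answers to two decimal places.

This is a positive demand shock: AD shifts right.
New AD: Y = 2110 − 7P.
SRAS can be written Y = 266 + 5P.
Set AD = SRAS: 2110 − 7P = 266 + 5P, so 1844 = 12P and P = 153.67.
Substituting into AD, Y = 1034.33.

P = 153.67, Y = 1034.33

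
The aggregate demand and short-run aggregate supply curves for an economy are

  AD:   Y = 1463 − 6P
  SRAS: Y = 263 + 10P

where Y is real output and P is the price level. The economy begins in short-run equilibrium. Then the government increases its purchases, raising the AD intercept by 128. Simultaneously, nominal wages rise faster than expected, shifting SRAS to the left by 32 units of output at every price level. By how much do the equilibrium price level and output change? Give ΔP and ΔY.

ΔP = +10, ΔY = +68

After both shocks: AD is Y = 1591 − 6P and SRAS is Y = 231 + 10P.
Setting them equal: 1360 = 16P, so P = 85.
Y = 1591 − 6·85 = 1081.
Initially P = 75, Y = 1013, so ΔP = +10 and ΔY = +68.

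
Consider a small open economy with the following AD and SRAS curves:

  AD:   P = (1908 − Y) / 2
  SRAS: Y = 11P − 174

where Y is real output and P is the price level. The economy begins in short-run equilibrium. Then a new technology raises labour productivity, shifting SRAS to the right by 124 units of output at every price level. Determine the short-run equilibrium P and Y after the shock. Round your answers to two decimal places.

This is a positive supply shock: SRAS shifts right.
New SRAS: Y = 11P − 50.
Set AD = SRAS: 1908 − 2P = 11P − 50, so 1958 = 13P and P = 150.62.
Substituting into AD, Y = 1606.77.

P = 150.62, Y = 1606.77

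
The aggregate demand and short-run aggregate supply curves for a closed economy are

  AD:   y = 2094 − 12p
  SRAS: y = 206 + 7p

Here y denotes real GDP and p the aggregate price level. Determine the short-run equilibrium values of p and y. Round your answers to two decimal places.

p = 99.37, y = 901.58

Set AD = SRAS: 2094 − 12p = 206 + 7p, so 1888 = 19p and p = 99.37.
Substituting into AD, y = 2094 − 12p = 901.58.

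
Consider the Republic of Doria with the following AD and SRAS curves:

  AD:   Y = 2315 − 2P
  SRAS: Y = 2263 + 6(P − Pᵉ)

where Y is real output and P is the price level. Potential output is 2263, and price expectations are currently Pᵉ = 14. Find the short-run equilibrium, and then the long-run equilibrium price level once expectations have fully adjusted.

Short run: with Pᵉ = 14, SRAS is Y = 2179 + 6P. Setting AD = SRAS gives 136 = 8P, so P = 17 and Y = 2315 − 2·17 = 2281.
Output 2281 is above potential 2263, so over time expected prices rise and SRAS shifts left until Y returns to 2263.
Long run: Y = 2263 on the AD curve gives 2263 = 2315 − 2P, so P = 26.

Short run: P = 17, Y = 2281. Long run: P = 26.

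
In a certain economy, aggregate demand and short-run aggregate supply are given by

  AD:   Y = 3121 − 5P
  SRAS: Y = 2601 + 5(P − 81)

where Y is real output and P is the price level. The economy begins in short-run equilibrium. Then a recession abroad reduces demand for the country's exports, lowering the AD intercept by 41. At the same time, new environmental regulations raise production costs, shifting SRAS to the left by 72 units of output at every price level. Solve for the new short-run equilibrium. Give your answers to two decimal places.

After both shocks: AD is Y = 3080 − 5P and SRAS is Y = 2124 + 5P.
Setting them equal: 956 = 10P, so P = 95.60.
Substituting into AD, Y = 2602.00.

P = 95.60, Y = 2602.00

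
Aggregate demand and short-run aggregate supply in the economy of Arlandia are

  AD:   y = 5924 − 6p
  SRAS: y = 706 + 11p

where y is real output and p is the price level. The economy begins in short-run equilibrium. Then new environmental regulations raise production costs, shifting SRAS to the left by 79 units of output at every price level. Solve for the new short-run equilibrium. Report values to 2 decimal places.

p = 311.59, y = 4054.47

This is a negative supply shock: SRAS shifts left.
New SRAS: y = 627 + 11p.
Set AD = SRAS: 5924 − 6p = 627 + 11p, so 5297 = 17p and p = 311.59.
Substituting into AD, y = 4054.47.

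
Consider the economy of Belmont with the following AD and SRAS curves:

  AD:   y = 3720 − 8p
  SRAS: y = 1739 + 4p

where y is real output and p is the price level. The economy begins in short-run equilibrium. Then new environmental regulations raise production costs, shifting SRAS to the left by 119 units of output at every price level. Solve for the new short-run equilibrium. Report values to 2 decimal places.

p = 175.00, y = 2320.00

This is a negative supply shock: SRAS shifts left.
New SRAS: y = 1620 + 4p.
Set AD = SRAS: 3720 − 8p = 1620 + 4p, so 2100 = 12p and p = 175.00.
Substituting into AD, y = 2320.00.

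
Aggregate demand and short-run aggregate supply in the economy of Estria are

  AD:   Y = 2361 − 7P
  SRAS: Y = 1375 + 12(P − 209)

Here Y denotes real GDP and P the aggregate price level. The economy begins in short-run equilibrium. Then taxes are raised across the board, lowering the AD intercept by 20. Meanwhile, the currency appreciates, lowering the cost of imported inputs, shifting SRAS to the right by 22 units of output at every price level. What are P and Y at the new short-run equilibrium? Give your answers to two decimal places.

After both shocks: AD is Y = 2341 − 7P and SRAS is Y = 12P − 1111.
Setting them equal: 3452 = 19P, so P = 181.68.
Substituting into AD, Y = 1069.21.

P = 181.68, Y = 1069.21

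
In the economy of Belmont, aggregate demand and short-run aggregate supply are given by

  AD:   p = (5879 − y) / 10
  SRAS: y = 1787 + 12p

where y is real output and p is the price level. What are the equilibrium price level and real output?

p = 186, y = 4019

Rearrange AD to y = 5879 − 10p.
Set AD = SRAS: 5879 − 10p = 1787 + 12p, so 4092 = 22p and p = 186.
Then y = 5879 − 10·186 = 4019.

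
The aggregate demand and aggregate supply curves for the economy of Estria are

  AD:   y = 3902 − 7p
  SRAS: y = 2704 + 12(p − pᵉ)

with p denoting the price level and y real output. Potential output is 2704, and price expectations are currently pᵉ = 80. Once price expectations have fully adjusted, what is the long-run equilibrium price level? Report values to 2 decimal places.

Long-run p = 171.14

Short run: with pᵉ = 80, SRAS is y = 1744 + 12p. Setting AD = SRAS gives 2158 = 19p, so p = 113.58 and y = 3902 − 7p = 3106.95.
Output 3106.95 is above potential 2704, so over time expected prices rise and SRAS shifts left until y returns to 2704.
Long run: y = 2704 on the AD curve gives 2704 = 3902 − 7p, so p = 171.14.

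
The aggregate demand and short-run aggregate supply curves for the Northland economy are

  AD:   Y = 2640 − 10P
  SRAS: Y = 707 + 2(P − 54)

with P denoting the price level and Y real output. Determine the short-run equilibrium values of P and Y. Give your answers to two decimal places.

P = 170.08, Y = 939.17

Write SRAS as Y = 707 + 2P − 108 = 599 + 2P.
Set AD = SRAS: 2640 − 10P = 599 + 2P, so 2041 = 12P and P = 170.08.
Substituting into AD, Y = 2640 − 10P = 939.17.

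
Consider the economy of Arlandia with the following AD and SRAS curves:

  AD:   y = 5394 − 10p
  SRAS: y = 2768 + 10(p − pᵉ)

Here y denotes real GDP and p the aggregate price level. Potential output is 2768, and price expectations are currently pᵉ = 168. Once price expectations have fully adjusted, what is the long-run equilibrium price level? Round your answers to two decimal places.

Short run: with pᵉ = 168, SRAS is y = 1088 + 10p. Setting AD = SRAS gives 4306 = 20p, so p = 215.30 and y = 5394 − 10p = 3241.00.
Output 3241.00 is above potential 2768, so over time expected prices rise and SRAS shifts left until y returns to 2768.
Long run: y = 2768 on the AD curve gives 2768 = 5394 − 10p, so p = 262.60.

Long-run p = 262.60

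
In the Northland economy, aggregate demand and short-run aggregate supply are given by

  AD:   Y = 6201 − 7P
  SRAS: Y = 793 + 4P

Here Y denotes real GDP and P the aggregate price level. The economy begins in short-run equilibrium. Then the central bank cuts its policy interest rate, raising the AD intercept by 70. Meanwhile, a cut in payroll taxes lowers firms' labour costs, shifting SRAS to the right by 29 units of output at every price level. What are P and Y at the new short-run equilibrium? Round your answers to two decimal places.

After both shocks: AD is Y = 6271 − 7P and SRAS is Y = 822 + 4P.
Setting them equal: 5449 = 11P, so P = 495.36.
Substituting into AD, Y = 2803.45.

P = 495.36, Y = 2803.45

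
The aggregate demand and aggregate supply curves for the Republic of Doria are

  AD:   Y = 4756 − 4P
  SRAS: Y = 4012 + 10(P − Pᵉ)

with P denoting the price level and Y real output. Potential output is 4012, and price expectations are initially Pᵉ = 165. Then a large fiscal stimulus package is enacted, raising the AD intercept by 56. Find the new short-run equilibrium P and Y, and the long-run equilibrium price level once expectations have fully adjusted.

AD shifts right: new AD is Y = 4812 − 4P. With Pᵉ = 165, SRAS is Y = 2362 + 10P.
Short run: 4812 − 4P = 2362 + 10P gives 2450 = 14P, so P = 175 and Y = 4812 − 4·175 = 4112.
Y = 4112 is above potential 4012; expectations adjust and SRAS shifts left until Y = 4012.
Long run: on the new AD curve, 4012 = 4812 − 4P gives P = 200.

Short run: P = 175, Y = 4112. Long run: P = 200.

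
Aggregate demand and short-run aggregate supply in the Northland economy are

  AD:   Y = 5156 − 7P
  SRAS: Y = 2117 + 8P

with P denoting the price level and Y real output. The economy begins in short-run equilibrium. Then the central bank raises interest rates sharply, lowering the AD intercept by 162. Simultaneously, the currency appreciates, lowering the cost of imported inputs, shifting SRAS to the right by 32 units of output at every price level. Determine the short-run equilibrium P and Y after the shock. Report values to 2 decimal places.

After both shocks: AD is Y = 4994 − 7P and SRAS is Y = 2149 + 8P.
Setting them equal: 2845 = 15P, so P = 189.67.
Substituting into AD, Y = 3666.33.

P = 189.67, Y = 3666.33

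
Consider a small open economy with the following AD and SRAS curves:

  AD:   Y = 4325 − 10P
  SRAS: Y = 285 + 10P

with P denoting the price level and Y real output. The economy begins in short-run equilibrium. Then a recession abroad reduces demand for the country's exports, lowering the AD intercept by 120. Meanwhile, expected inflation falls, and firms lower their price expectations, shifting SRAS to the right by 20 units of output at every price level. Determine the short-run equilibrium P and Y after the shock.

After both shocks: AD is Y = 4205 − 10P and SRAS is Y = 305 + 10P.
Setting them equal: 3900 = 20P, so P = 195.
Y = 4205 − 10·195 = 2255.

P = 195, Y = 2255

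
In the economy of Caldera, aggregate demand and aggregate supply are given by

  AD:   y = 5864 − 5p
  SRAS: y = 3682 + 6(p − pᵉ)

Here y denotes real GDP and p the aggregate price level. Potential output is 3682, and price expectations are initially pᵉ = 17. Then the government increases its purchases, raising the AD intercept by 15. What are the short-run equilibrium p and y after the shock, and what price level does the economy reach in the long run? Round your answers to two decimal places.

AD shifts right: new AD is y = 5879 − 5p. With pᵉ = 17, SRAS is y = 3580 + 6p.
Short run: 5879 − 5p = 3580 + 6p gives 2299 = 11p, so p = 209.00 and y = 5879 − 5p = 4834.00.
y = 4834.00 is above potential 3682; expectations adjust and SRAS shifts left until y = 3682.
Long run: on the new AD curve, 3682 = 5879 − 5p gives p = 439.40.

Short run: p = 209.00, y = 4834.00. Long run: p = 439.40.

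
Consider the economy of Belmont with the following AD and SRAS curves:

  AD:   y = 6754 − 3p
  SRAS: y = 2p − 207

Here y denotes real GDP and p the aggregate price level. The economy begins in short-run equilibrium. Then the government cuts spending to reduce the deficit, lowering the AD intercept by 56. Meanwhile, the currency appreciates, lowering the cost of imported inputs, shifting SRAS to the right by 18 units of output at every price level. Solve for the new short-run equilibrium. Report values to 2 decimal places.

After both shocks: AD is y = 6698 − 3p and SRAS is y = 2p − 189.
Setting them equal: 6887 = 5p, so p = 1377.40.
Substituting into AD, y = 2565.80.

p = 1377.40, y = 2565.80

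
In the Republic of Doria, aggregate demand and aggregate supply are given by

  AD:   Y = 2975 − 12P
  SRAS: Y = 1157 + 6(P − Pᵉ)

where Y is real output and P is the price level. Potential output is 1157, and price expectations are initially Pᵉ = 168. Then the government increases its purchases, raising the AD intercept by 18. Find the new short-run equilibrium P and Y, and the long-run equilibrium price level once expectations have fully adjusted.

Short run: P = 158, Y = 1097. Long run: P = 153.

AD shifts right: new AD is Y = 2993 − 12P. With Pᵉ = 168, SRAS is Y = 149 + 6P.
Short run: 2993 − 12P = 149 + 6P gives 2844 = 18P, so P = 158 and Y = 2993 − 12·158 = 1097.
Y = 1097 is below potential 1157; expectations adjust and SRAS shifts right until Y = 1157.
Long run: on the new AD curve, 1157 = 2993 − 12P gives P = 153.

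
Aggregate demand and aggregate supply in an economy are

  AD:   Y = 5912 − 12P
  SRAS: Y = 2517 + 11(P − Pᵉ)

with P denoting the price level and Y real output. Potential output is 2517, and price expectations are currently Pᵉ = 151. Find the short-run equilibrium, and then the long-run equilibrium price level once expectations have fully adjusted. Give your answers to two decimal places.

Short run: with Pᵉ = 151, SRAS is Y = 856 + 11P. Setting AD = SRAS gives 5056 = 23P, so P = 219.83 and Y = 5912 − 12P = 3274.09.
Output 3274.09 is above potential 2517, so over time expected prices rise and SRAS shifts left until Y returns to 2517.
Long run: Y = 2517 on the AD curve gives 2517 = 5912 − 12P, so P = 282.92.

Short run: P = 219.83, Y = 3274.09. Long run: P = 282.92.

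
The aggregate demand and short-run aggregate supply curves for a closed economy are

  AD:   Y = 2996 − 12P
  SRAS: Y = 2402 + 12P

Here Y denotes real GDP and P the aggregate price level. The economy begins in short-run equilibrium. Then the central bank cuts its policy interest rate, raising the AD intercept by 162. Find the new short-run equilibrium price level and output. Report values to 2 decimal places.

This is a positive demand shock: AD shifts right.
New AD: Y = 3158 − 12P.
Set AD = SRAS: 3158 − 12P = 2402 + 12P, so 756 = 24P and P = 31.50.
Substituting into AD, Y = 2780.00.

P = 31.50, Y = 2780.00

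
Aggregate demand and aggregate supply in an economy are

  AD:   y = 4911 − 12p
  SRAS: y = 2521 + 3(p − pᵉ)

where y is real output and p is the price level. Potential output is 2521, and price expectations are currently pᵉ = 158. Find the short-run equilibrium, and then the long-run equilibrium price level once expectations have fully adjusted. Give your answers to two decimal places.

Short run: p = 190.93, y = 2619.80. Long run: p = 199.17.

Short run: with pᵉ = 158, SRAS is y = 2047 + 3p. Setting AD = SRAS gives 2864 = 15p, so p = 190.93 and y = 4911 − 12p = 2619.80.
Output 2619.80 is above potential 2521, so over time expected prices rise and SRAS shifts left until y returns to 2521.
Long run: y = 2521 on the AD curve gives 2521 = 4911 − 12p, so p = 199.17.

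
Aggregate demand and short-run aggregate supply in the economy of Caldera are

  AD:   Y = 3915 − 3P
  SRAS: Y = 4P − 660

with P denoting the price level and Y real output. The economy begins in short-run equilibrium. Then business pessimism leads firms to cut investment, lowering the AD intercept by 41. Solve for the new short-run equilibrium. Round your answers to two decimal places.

This is a negative demand shock: AD shifts left.
New AD: Y = 3874 − 3P.
Set AD = SRAS: 3874 − 3P = 4P − 660, so 4534 = 7P and P = 647.71.
Substituting into AD, Y = 1930.86.

P = 647.71, Y = 1930.86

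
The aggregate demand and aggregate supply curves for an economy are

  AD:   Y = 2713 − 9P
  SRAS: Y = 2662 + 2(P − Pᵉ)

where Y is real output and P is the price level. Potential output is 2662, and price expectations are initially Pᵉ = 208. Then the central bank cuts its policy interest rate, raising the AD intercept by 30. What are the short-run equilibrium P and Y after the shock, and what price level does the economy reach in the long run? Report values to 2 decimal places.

Short run: P = 45.18, Y = 2336.36. Long run: P = 9.00.

AD shifts right: new AD is Y = 2743 − 9P. With Pᵉ = 208, SRAS is Y = 2246 + 2P.
Short run: 2743 − 9P = 2246 + 2P gives 497 = 11P, so P = 45.18 and Y = 2743 − 9P = 2336.36.
Y = 2336.36 is below potential 2662; expectations adjust and SRAS shifts right until Y = 2662.
Long run: on the new AD curve, 2662 = 2743 − 9P gives P = 9.00.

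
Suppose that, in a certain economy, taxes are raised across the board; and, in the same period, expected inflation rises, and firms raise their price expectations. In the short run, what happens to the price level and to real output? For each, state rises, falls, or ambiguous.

Price level: ambiguous; output: falls

The first event is a negative demand shock: AD shifts left, which by itself pushes P down and Y down.
The second is an adverse supply shock: SRAS shifts left, which by itself pushes P up and Y down.
The two shocks push P in opposite directions, so the effect on P is ambiguous. Both shocks push Y down, so Y falls.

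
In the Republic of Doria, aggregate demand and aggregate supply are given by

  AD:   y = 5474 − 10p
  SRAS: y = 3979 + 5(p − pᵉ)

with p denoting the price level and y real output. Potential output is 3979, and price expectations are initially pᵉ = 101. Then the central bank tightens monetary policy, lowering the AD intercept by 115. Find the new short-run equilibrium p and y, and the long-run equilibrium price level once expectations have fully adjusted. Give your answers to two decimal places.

AD shifts left: new AD is y = 5359 − 10p. With pᵉ = 101, SRAS is y = 3474 + 5p.
Short run: 5359 − 10p = 3474 + 5p gives 1885 = 15p, so p = 125.67 and y = 5359 − 10p = 4102.33.
y = 4102.33 is above potential 3979; expectations adjust and SRAS shifts left until y = 3979.
Long run: on the new AD curve, 3979 = 5359 − 10p gives p = 138.00.

Short run: p = 125.67, y = 4102.33. Long run: p = 138.00.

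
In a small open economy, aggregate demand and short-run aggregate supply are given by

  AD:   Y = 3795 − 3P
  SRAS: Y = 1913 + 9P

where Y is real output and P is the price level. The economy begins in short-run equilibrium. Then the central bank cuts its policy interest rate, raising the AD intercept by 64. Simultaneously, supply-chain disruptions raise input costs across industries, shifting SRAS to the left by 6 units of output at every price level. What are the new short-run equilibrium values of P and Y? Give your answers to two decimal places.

P = 162.67, Y = 3371.00

After both shocks: AD is Y = 3859 − 3P and SRAS is Y = 1907 + 9P.
Setting them equal: 1952 = 12P, so P = 162.67.
Substituting into AD, Y = 3371.00.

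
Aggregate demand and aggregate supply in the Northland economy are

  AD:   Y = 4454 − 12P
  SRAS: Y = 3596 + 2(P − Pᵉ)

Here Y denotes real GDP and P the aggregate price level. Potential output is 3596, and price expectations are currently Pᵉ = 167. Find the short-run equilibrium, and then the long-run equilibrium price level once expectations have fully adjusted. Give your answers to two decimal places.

Short run: P = 85.14, Y = 3432.29. Long run: P = 71.50.

Short run: with Pᵉ = 167, SRAS is Y = 3262 + 2P. Setting AD = SRAS gives 1192 = 14P, so P = 85.14 and Y = 4454 − 12P = 3432.29.
Output 3432.29 is below potential 3596, so over time expected prices fall and SRAS shifts right until Y returns to 3596.
Long run: Y = 3596 on the AD curve gives 3596 = 4454 − 12P, so P = 71.50.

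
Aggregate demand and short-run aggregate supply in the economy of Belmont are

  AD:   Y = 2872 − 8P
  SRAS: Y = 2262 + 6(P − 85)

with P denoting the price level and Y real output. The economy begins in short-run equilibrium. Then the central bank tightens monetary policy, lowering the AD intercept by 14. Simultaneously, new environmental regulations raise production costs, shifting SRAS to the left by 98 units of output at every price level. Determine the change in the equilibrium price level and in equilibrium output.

After both shocks: AD is Y = 2858 − 8P and SRAS is Y = 1654 + 6P.
Setting them equal: 1204 = 14P, so P = 86.
Y = 2858 − 8·86 = 2170.
Initially P = 80, Y = 2232, so ΔP = +6 and ΔY = -62.

ΔP = +6, ΔY = -62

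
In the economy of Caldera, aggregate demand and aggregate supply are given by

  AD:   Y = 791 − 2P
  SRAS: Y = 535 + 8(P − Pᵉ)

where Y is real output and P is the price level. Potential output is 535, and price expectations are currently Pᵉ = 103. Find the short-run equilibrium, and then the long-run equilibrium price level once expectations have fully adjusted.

Short run: P = 108, Y = 575. Long run: P = 128.

Short run: with Pᵉ = 103, SRAS is Y = 8P − 289. Setting AD = SRAS gives 1080 = 10P, so P = 108 and Y = 791 − 2·108 = 575.
Output 575 is above potential 535, so over time expected prices rise and SRAS shifts left until Y returns to 535.
Long run: Y = 535 on the AD curve gives 535 = 791 − 2P, so P = 128.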